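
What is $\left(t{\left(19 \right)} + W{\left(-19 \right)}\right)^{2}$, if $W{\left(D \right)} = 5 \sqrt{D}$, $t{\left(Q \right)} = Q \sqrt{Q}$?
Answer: $6384 + 3610 i \approx 6384.0 + 3610.0 i$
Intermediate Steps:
$t{\left(Q \right)} = Q^{\frac{3}{2}}$
$\left(t{\left(19 \right)} + W{\left(-19 \right)}\right)^{2} = \left(19^{\frac{3}{2}} + 5 \sqrt{-19}\right)^{2} = \left(19 \sqrt{19} + 5 i \sqrt{19}\right)^{2}$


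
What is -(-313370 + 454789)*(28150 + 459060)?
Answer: -68900750990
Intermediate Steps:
-(-313370 + 454789)*(28150 + 459060) = -141419*487210 = -1*68900750990 = -68900750990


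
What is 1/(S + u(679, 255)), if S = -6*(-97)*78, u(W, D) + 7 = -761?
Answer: 1/44628 ≈ 2.2407e-5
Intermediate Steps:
u(W, D) = -768 (u(W, D) = -7 - 761 = -768)
S = 45396 (S = 582*78 = 45396)
1/(S + u(679, 255)) = 1/(45396 - 768) = 1/44628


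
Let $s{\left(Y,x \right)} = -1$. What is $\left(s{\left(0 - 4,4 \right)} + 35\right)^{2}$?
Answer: $1156$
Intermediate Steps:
$\left(s{\left(0 - 4,4 \right)} + 35\right)^{2} = \left(-1 + 35\right)^{2} = 34^{2} = 1156$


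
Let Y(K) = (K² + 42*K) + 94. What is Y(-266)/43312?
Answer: 29839/21656 ≈ 1.3779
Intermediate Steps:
Y(K) = 94 + K² + 42*K
Y(-266)/43312 = (94 + (-266)² + 42*(-266))/43312 = (94 + 70756 - 11172)*(1/43312) = 59678*(1/43312) = 29839/21656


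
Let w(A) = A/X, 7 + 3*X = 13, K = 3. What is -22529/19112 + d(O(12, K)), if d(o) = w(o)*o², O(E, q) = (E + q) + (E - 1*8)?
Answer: 65522075/19112 ≈ 3428.3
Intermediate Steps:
X = 2 (X = -7/3 + (⅓)*13 = -7/3 + 13/3 = 2)
O(E, q) = -8 + q + 2*E (O(E, q) = (E + q) + (E - 8) = (E + q) + (-8 + E) = -8 + q + 2*E)
w(A) = A/2
d(o) = o³/2 (d(o) = (o/2)*o² = o³/2)
-22529/19112 + d(O(12, K)) = -22529/19112 + (-8 + 3 + 2*12)³/2 = -22529*1/19112 + (-8 + 3 + 24)³/2 = -22529/19112 + (½)*19³ = -22529/19112 + (½)*6859 = -22529/19112 + 6859/2 = 65522075/19112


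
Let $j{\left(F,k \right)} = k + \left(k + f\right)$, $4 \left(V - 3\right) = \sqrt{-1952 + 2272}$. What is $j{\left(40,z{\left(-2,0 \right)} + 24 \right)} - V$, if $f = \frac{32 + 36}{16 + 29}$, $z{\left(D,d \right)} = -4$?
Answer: $\frac{1733}{45} - 2 \sqrt{5} \approx 34.039$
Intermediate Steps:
$f = \frac{68}{45} \approx 1.5111$
$V = 3 + 2 \sqrt{5}$ ($V = 3 + \frac{\sqrt{-1952 + 2272}}{4} = 3 + \frac{\sqrt{320}}{4} = 3 + \frac{8 \sqrt{5}}{4} = 3 + 2 \sqrt{5} \approx 7.4721$)
$j{\left(F,k \right)} = \frac{68}{45} + 2 k$ ($j{\left(F,k \right)} = k + \left(k + \frac{68}{45}\right) = k + \left(\frac{68}{45} + k\right) = \frac{68}{45} + 2 k$)
$j{\left(40,z{\left(-2,0 \right)} + 24 \right)} - V = \left(\frac{68}{45} + 2 \left(-4 + 24\right)\right) - \left(3 + 2 \sqrt{5}\right) = \left(\frac{68}{45} + 2 \cdot 20\right) - \left(3 + 2 \sqrt{5}\right) = \left(\frac{68}{45} + 40\right) - \left(3 + 2 \sqrt{5}\right) = \frac{1868}{45} - \left(3 + 2 \sqrt{5}\right) = \frac{1733}{45} - 2 \sqrt{5}$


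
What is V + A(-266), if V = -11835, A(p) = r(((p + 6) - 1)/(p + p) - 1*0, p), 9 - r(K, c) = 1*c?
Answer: -11560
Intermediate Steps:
r(K, c) = 9 - c
A(p) = 9 - p
V + A(-266) = -11835 + (9 - 1*(-266)) = -11835 + (9 + 266) = -11835 + 275 = -11560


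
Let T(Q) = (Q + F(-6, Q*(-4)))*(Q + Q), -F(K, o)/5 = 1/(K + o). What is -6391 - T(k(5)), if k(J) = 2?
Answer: -44803/7 ≈ -6400.4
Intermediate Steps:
F(K, o) = -5/(K + o)
T(Q) = 2*Q*(Q - 5/(-6 - 4*Q)) (T(Q) = (Q - 5/(-6 + Q*(-4)))*(Q + Q) = (Q - 5/(-6 - 4*Q))*(2*Q) = 2*Q*(Q - 5/(-6 - 4*Q)))
-6391 - T(k(5)) = -6391 - 2*(5 + 2*2*(3 + 2*2))/(3 + 2*2) = -6391 - 2*(5 + 2*2*(3 + 4))/(3 + 4) = -6391 - 2*(5 + 2*2*7)/7 = -6391 - 2*(5 + 28)/7 = -6391 - 2*33/7 = -6391 - 1*66/7 = -6391 - 66/7 = -44803/7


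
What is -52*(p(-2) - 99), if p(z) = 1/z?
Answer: 5174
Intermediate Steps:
-52*(p(-2) - 99) = -52*(1/(-2) - 99) = -52*(-½ - 99) = -52*(-199/2) = 5174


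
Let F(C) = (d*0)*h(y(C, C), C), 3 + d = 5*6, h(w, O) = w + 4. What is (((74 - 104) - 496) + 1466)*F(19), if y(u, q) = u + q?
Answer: 0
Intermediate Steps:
y(u, q) = q + u
h(w, O) = 4 + w
d = 27 (d = -3 + 5*6 = -3 + 30 = 27)
F(C) = 0 (F(C) = (27*0)*(4 + (C + C)) = 0*(4 + 2*C) = 0)
(((74 - 104) - 496) + 1466)*F(19) = (((74 - 104) - 496) + 1466)*0 = ((-30 - 496) + 1466)*0 = (-526 + 1466)*0 = 940*0 = 0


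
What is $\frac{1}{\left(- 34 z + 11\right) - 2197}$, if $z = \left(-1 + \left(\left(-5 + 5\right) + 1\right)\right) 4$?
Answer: $- \frac{1}{2186} \approx -0.00045746$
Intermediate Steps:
$z = 0$ ($z = \left(-1 + \left(0 + 1\right)\right) 4 = \left(-1 + 1\right) 4 = 0 \cdot 4 = 0$)
$\frac{1}{\left(- 34 z + 11\right) - 2197} = \frac{1}{\left(\left(-34\right) 0 + 11\right) - 2197} = \frac{1}{\left(0 + 11\right) - 2197} = \frac{1}{11 - 2197} = \frac{1}{-2186} = - \frac{1}{2186}$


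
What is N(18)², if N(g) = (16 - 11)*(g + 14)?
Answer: 25600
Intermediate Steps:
N(g) = 70 + 5*g (N(g) = 5*(14 + g) = 70 + 5*g)
N(18)² = (70 + 5*18)² = (70 + 90)² = 160² = 25600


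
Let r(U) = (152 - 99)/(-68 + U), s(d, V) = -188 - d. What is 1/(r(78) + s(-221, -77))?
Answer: 10/383 ≈ 0.026110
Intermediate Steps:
r(U) = 53/(-68 + U)
1/(r(78) + s(-221, -77)) = 1/(53/(-68 + 78) + (-188 - 1*(-221))) = 1/(53/10 + (-188 + 221)) = 1/(53*(⅒) + 33) = 1/(53/10 + 33) = 1/(383/10) = 10/383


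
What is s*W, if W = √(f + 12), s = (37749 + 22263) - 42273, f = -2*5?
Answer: 17739*√2 ≈ 25087.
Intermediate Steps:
f = -10
s = 17739 (s = 60012 - 42273 = 17739)
W = √2 (W = √(-10 + 12) = √2 ≈ 1.4142)
s*W = 17739*√2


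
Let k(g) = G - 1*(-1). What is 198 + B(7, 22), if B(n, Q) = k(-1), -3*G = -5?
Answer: 602/3 ≈ 200.67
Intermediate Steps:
G = 5/3 (G = -⅓*(-5) = 5/3 ≈ 1.6667)
k(g) = 8/3 (k(g) = 5/3 - 1*(-1) = 5/3 + 1 = 8/3)
B(n, Q) = 8/3
198 + B(7, 22) = 198 + 8/3 = 602/3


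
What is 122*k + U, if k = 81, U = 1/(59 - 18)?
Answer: 405163/41 ≈ 9882.0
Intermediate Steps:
U = 1/41 ≈ 0.024390
122*k + U = 122*81 + 1/41 = 9882 + 1/41 = 405163/41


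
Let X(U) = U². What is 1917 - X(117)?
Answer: -11772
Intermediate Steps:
1917 - X(117) = 1917 - 1*117² = 1917 - 1*13689 = 1917 - 13689 = -11772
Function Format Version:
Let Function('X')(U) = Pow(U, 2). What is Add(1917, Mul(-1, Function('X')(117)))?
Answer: -11772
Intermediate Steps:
Add(1917, Mul(-1, Function('X')(117))) = Add(1917, Mul(-1, Pow(117, 2))) = Add(1917, Mul(-1, 13689)) = Add(1917, -13689) = -11772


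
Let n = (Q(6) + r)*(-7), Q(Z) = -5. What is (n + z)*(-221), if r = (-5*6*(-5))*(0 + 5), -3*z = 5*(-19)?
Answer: 3436550/3 ≈ 1.1455e+6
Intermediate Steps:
z = 95/3 (z = -5*(-19)/3 = -⅓*(-95) = 95/3 ≈ 31.667)
r = 750 (r = -30*(-5)*5 = 150*5 = 750)
n = -5215 (n = (-5 + 750)*(-7) = 745*(-7) = -5215)
(n + z)*(-221) = (-5215 + 95/3)*(-221) = -15550/3*(-221) = 3436550/3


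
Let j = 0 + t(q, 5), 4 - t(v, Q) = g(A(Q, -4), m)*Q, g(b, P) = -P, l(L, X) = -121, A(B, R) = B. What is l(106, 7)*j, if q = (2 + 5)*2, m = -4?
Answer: 1936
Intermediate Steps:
q = 14 (q = 7*2 = 14)
t(v, Q) = 4 - 4*Q (t(v, Q) = 4 - (-1*(-4))*Q = 4 - 4*Q)
j = -16 (j = 0 + (4 - 4*5) = 0 + (4 - 20) = 0 - 16 = -16)
l(106, 7)*j = -121*(-16) = 1936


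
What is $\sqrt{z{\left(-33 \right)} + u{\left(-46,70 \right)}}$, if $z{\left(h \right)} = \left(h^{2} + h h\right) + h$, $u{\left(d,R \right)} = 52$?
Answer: $13 \sqrt{13} \approx 46.872$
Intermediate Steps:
$z{\left(h \right)} = h + 2 h^{2}$ ($z{\left(h \right)} = \left(h^{2} + h^{2}\right) + h = 2 h^{2} + h = h + 2 h^{2}$)
$\sqrt{z{\left(-33 \right)} + u{\left(-46,70 \right)}} = \sqrt{- 33 \left(1 + 2 \left(-33\right)\right) + 52} = \sqrt{- 33 \left(1 - 66\right) + 52} = \sqrt{\left(-33\right) \left(-65\right) + 52} = \sqrt{2145 + 52} = \sqrt{2197} = 13 \sqrt{13}$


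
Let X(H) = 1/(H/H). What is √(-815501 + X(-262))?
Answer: 10*I*√8155 ≈ 903.05*I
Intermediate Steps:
X(H) = 1 (X(H) = 1/1 = 1)
√(-815501 + X(-262)) = √(-815501 + 1) = √(-815500) = 10*I*√8155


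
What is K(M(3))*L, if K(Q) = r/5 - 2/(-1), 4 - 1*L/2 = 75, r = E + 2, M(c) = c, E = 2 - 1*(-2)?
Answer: -2272/5 ≈ -454.40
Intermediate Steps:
E = 4 (E = 2 + 2 = 4)
r = 6 (r = 4 + 2 = 6)
L = -142 (L = 8 - 2*75 = 8 - 150 = -142)
K(Q) = 16/5 (K(Q) = 6/5 - 2/(-1) = 6*(⅕) - 2*(-1) = 6/5 + 2 = 16/5)
K(M(3))*L = (16/5)*(-142) = -2272/5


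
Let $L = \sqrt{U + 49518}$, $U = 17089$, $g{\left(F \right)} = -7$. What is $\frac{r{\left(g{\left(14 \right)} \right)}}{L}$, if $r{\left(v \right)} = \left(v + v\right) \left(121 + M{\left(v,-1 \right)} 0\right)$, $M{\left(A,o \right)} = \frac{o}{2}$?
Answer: $- \frac{1694 \sqrt{66607}}{66607} \approx -6.5638$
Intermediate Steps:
$M{\left(A,o \right)} = \frac{o}{2}$ ($M{\left(A,o \right)} = o \frac{1}{2} = \frac{o}{2}$)
$L = \sqrt{66607}$ ($L = \sqrt{17089 + 49518} = \sqrt{66607} \approx 258.08$)
$r{\left(v \right)} = 242 v$ ($r{\left(v \right)} = \left(v + v\right) \left(121 + \frac{1}{2} \left(-1\right) 0\right) = 2 v \left(121 - 0\right) = 2 v \left(121 + 0\right) = 2 v 121 = 242 v$)
$\frac{r{\left(g{\left(14 \right)} \right)}}{L} = \frac{242 \left(-7\right)}{\sqrt{66607}} = - 1694 \frac{\sqrt{66607}}{66607} = - \frac{1694 \sqrt{66607}}{66607}$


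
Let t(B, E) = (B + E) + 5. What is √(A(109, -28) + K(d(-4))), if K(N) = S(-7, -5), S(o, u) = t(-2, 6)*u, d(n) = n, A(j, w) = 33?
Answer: 2*I*√3 ≈ 3.4641*I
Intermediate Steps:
t(B, E) = 5 + B + E
S(o, u) = 9*u (S(o, u) = (5 - 2 + 6)*u = 9*u)
K(N) = -45 (K(N) = 9*(-5) = -45)
√(A(109, -28) + K(d(-4))) = √(33 - 45) = √(-12) = 2*I*√3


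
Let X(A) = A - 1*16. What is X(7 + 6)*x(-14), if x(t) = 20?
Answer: -60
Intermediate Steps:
X(A) = -16 + A (X(A) = A - 16 = -16 + A)
X(7 + 6)*x(-14) = (-16 + (7 + 6))*20 = (-16 + 13)*20 = -3*20 = -60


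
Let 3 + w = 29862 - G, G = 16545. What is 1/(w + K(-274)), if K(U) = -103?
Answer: 1/13211 ≈ 7.5695e-5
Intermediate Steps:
w = 13314 (w = -3 + (29862 - 1*16545) = -3 + (29862 - 16545) = -3 + 13317 = 13314)
1/(w + K(-274)) = 1/(13314 - 103) = 1/13211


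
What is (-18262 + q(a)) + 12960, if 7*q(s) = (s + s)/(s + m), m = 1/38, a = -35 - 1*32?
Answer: -94450038/17815 ≈ -5301.7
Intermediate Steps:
a = -67 (a = -35 - 32 = -67)
m = 1/38 ≈ 0.026316
q(s) = 2*s/(7*(1/38 + s)) (q(s) = ((s + s)/(s + 1/38))/7 = ((2*s)/(1/38 + s))/7 = (2*s/(1/38 + s))/7 = 2*s/(7*(1/38 + s)))
(-18262 + q(a)) + 12960 = (-18262 + (76/7)*(-67)/(1 + 38*(-67))) + 12960 = (-18262 + (76/7)*(-67)/(1 - 2546)) + 12960 = (-18262 + (76/7)*(-67)/(-2545)) + 12960 = (-18262 + (76/7)*(-67)*(-1/2545)) + 12960 = (-18262 + 5092/17815) + 12960 = -325332438/17815 + 12960 = -94450038/17815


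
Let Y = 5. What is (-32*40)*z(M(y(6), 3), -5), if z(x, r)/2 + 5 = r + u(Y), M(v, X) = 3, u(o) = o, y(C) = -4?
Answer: 12800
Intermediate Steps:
z(x, r) = 2*r (z(x, r) = -10 + 2*(r + 5) = -10 + 2*(5 + r) = -10 + (10 + 2*r) = 2*r)
(-32*40)*z(M(y(6), 3), -5) = (-32*40)*(2*(-5)) = -1280*(-10) = 12800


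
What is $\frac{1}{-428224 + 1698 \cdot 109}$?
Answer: $- \frac{1}{243142} \approx -4.1128 \cdot 10^{-6}$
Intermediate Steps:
$\frac{1}{-428224 + 1698 \cdot 109} = \frac{1}{-428224 + 185082} = \frac{1}{-243142} = - \frac{1}{243142}$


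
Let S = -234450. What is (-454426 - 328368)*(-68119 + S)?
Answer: 236849197786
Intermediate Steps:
(-454426 - 328368)*(-68119 + S) = (-454426 - 328368)*(-68119 - 234450) = -782794*(-302569) = 236849197786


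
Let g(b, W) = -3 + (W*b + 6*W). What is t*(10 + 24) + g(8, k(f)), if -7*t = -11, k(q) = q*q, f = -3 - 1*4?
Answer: 5155/7 ≈ 736.43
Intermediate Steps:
f = -7 (f = -3 - 4 = -7)
k(q) = q²
t = 11/7 (t = -⅐*(-11) = 11/7 ≈ 1.5714)
g(b, W) = -3 + 6*W + W*b (g(b, W) = -3 + (6*W + W*b) = -3 + 6*W + W*b)
t*(10 + 24) + g(8, k(f)) = 11*(10 + 24)/7 + (-3 + 6*(-7)² + (-7)²*8) = (11/7)*34 + (-3 + 6*49 + 49*8) = 374/7 + (-3 + 294 + 392) = 374/7 + 683 = 5155/7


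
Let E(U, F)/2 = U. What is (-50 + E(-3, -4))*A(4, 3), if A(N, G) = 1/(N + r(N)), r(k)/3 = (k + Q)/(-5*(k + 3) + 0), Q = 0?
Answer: -245/16 ≈ -15.313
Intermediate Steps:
E(U, F) = 2*U
r(k) = 3*k/(-15 - 5*k) (r(k) = 3*((k + 0)/(-5*(k + 3) + 0)) = 3*(k/(-5*(3 + k) + 0)) = 3*(k/((-15 - 5*k) + 0)) = 3*(k/(-15 - 5*k)) = 3*k/(-15 - 5*k))
A(N, G) = 1/(N - 3*N/(15 + 5*N))
(-50 + E(-3, -4))*A(4, 3) = (-50 + 2*(-3))*(5*(3 + 4)/(4*(12 + 5*4))) = (-50 - 6)*(5*(¼)*7/(12 + 20)) = -280*7/(4*32) = -56*35/128 = -245/16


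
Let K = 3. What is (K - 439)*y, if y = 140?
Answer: -61040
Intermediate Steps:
(K - 439)*y = (3 - 439)*140 = -436*140 = -61040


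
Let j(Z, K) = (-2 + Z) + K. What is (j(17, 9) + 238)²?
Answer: 68644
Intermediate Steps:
j(Z, K) = -2 + K + Z
(j(17, 9) + 238)² = ((-2 + 9 + 17) + 238)² = (24 + 238)² = 262² = 68644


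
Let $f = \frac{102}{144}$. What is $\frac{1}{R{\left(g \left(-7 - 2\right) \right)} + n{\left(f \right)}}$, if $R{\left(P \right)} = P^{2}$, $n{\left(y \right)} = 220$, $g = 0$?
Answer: $\frac{1}{220} \approx 0.0045455$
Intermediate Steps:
$f = \frac{17}{24}$ ($f = 102 \cdot \frac{1}{144} = \frac{17}{24} \approx 0.70833$)
$\frac{1}{R{\left(g \left(-7 - 2\right) \right)} + n{\left(f \right)}} = \frac{1}{\left(0 \left(-7 - 2\right)\right)^{2} + 220} = \frac{1}{\left(0 \left(-9\right)\right)^{2} + 220} = \frac{1}{0^{2} + 220} = \frac{1}{0 + 220} = \frac{1}{220}$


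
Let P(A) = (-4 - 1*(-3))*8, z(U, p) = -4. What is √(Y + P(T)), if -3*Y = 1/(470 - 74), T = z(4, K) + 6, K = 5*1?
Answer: I*√313665/198 ≈ 2.8286*I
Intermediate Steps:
K = 5
T = 2 (T = -4 + 6 = 2)
P(A) = -8 (P(A) = (-4 + 3)*8 = -1*8 = -8)
Y = -1/1188 (Y = -1/(3*(470 - 74)) = -⅓/396 = -⅓*1/396 = -1/1188 ≈ -0.00084175)
√(Y + P(T)) = √(-1/1188 - 8) = √(-9505/1188) = I*√313665/198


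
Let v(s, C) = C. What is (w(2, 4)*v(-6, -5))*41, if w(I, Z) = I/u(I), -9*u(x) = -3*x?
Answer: -615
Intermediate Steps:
u(x) = x/3 (u(x) = -(-1)*x/3 = x/3)
w(I, Z) = 3 (w(I, Z) = I/((I/3)) = I*(3/I) = 3)
(w(2, 4)*v(-6, -5))*41 = (3*(-5))*41 = -15*41 = -615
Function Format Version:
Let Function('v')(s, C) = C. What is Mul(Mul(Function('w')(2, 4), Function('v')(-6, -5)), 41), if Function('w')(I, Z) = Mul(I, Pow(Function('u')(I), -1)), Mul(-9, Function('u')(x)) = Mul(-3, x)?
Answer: -615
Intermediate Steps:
Function('u')(x) = Mul(Rational(1, 3), x) (Function('u')(x) = Mul(Rational(-1, 9), Mul(-3, x)) = Mul(Rational(1, 3), x))
Function('w')(I, Z) = 3 (Function('w')(I, Z) = Mul(I, Pow(Mul(Rational(1, 3), I), -1)) = Mul(I, Mul(3, Pow(I, -1))) = 3)
Mul(Mul(Function('w')(2, 4), Function('v')(-6, -5)), 41) = Mul(Mul(3, -5), 41) = Mul(-15, 41) = -615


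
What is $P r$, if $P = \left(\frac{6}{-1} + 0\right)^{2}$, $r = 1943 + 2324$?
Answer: $153612$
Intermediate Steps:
$r = 4267$
$P = 36$ ($P = \left(6 \left(-1\right) + 0\right)^{2} = \left(-6 + 0\right)^{2} = \left(-6\right)^{2} = 36$)
$P r = 36 \cdot 4267 = 153612$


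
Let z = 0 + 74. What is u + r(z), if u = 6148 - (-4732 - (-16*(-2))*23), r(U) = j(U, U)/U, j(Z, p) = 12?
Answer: 429798/37 ≈ 11616.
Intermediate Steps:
z = 74
r(U) = 12/U
u = 11616 (u = 6148 - (-4732 - 32*23) = 6148 - (-4732 - 1*736) = 6148 - (-4732 - 736) = 6148 - 1*(-5468) = 6148 + 5468 = 11616)
u + r(z) = 11616 + 12/74 = 11616 + 12*(1/74) = 11616 + 6/37 = 429798/37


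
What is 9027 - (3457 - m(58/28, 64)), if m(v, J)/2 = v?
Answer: 39019/7 ≈ 5574.1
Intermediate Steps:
m(v, J) = 2*v
9027 - (3457 - m(58/28, 64)) = 9027 - (3457 - 2*58/28) = 9027 - (3457 - 2*58*(1/28)) = 9027 - (3457 - 2*29/14) = 9027 - (3457 - 1*29/7) = 9027 - (3457 - 29/7) = 9027 - 1*24170/7 = 9027 - 24170/7 = 39019/7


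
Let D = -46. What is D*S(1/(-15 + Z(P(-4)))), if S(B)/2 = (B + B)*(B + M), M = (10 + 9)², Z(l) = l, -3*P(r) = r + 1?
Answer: 232438/49 ≈ 4743.6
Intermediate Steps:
P(r) = -⅓ - r/3 (P(r) = -(r + 1)/3 = -(1 + r)/3 = -⅓ - r/3)
M = 361 (M = 19² = 361)
S(B) = 4*B*(361 + B) (S(B) = 2*((B + B)*(B + 361)) = 2*((2*B)*(361 + B)) = 2*(2*B*(361 + B)) = 4*B*(361 + B))
D*S(1/(-15 + Z(P(-4)))) = -184*(361 + 1/(-15 + (-⅓ - ⅓*(-4))))/(-15 + (-⅓ - ⅓*(-4))) = -184*(361 + 1/(-15 + (-⅓ + 4/3)))/(-15 + (-⅓ + 4/3)) = -184*(361 + 1/(-15 + 1))/(-15 + 1) = -184*(361 + 1/(-14))/(-14) = -184*(-1)*(361 - 1/14)/14 = -184*(-1)*5053/(14*14) = -46*(-5053/49) = 232438/49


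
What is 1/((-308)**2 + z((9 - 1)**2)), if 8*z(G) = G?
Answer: 1/94872 ≈ 1.0541e-5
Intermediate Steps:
z(G) = G/8
1/((-308)**2 + z((9 - 1)**2)) = 1/((-308)**2 + (9 - 1)**2/8) = 1/(94864 + (1/8)*8**2) = 1/(94864 + (1/8)*64) = 1/(94864 + 8) = 1/94872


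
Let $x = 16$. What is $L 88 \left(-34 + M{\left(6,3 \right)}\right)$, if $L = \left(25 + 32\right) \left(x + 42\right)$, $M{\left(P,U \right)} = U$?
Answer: $-9018768$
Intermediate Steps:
$L = 3306$ ($L = \left(25 + 32\right) \left(16 + 42\right) = 57 \cdot 58 = 3306$)
$L 88 \left(-34 + M{\left(6,3 \right)}\right) = 3306 \cdot 88 \left(-34 + 3\right) = 290928 \left(-31\right) = -9018768$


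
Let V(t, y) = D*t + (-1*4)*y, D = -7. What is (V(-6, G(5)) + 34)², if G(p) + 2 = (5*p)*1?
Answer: 256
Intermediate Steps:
G(p) = -2 + 5*p (G(p) = -2 + (5*p)*1 = -2 + 5*p)
V(t, y) = -7*t - 4*y (V(t, y) = -7*t + (-1*4)*y = -7*t - 4*y)
(V(-6, G(5)) + 34)² = ((-7*(-6) - 4*(-2 + 5*5)) + 34)² = ((42 - 4*(-2 + 25)) + 34)² = ((42 - 4*23) + 34)² = ((42 - 92) + 34)² = (-50 + 34)² = (-16)² = 256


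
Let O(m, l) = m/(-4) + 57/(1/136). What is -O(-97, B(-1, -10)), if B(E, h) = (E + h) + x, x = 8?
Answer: -31105/4 ≈ -7776.3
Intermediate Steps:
B(E, h) = 8 + E + h (B(E, h) = (E + h) + 8 = 8 + E + h)
O(m, l) = 7752 - m/4 (O(m, l) = m*(-1/4) + 57/(1/136) = -m/4 + 57*136 = -m/4 + 7752 = 7752 - m/4)
-O(-97, B(-1, -10)) = -(7752 - 1/4*(-97)) = -(7752 + 97/4) = -1*31105/4 = -31105/4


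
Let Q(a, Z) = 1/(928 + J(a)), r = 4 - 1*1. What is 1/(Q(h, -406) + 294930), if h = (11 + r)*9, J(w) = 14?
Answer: 942/277824061 ≈ 3.3906e-6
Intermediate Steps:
r = 3 (r = 4 - 1 = 3)
h = 126 (h = (11 + 3)*9 = 14*9 = 126)
Q(a, Z) = 1/942 (Q(a, Z) = 1/(928 + 14) = 1/942)
1/(Q(h, -406) + 294930) = 1/(1/942 + 294930) = 1/(277824061/942) = 942/277824061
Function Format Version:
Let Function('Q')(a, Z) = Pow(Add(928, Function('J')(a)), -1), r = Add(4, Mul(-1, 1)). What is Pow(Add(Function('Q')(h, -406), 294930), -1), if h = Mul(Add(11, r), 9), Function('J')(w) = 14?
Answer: Rational(942, 277824061) ≈ 3.3906e-6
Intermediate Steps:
r = 3 (r = Add(4, -1) = 3)
h = 126 (h = Mul(Add(11, 3), 9) = Mul(14, 9) = 126)
Function('Q')(a, Z) = Rational(1, 942) (Function('Q')(a, Z) = Pow(Add(928, 14), -1) = Pow(942, -1) = Rational(1, 942))
Pow(Add(Function('Q')(h, -406), 294930), -1) = Pow(Add(Rational(1, 942), 294930), -1) = Pow(Rational(277824061, 942), -1) = Rational(942, 277824061)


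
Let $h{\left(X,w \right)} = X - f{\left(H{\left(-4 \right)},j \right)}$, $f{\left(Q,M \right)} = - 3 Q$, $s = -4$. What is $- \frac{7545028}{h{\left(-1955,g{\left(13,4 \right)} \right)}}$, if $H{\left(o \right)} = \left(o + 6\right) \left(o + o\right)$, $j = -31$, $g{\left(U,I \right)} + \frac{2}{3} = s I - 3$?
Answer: $\frac{7545028}{2003} \approx 3766.9$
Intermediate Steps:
$g{\left(U,I \right)} = - \frac{11}{3} - 4 I$ ($g{\left(U,I \right)} = - \frac{2}{3} - \left(3 + 4 I\right) = - \frac{11}{3} - 4 I$)
$H{\left(o \right)} = 2 o \left(6 + o\right)$ ($H{\left(o \right)} = \left(6 + o\right) 2 o = 2 o \left(6 + o\right)$)
$h{\left(X,w \right)} = -48 + X$ ($h{\left(X,w \right)} = X - - 3 \cdot 2 \left(-4\right) \left(6 - 4\right) = X - - 3 \cdot 2 \left(-4\right) 2 = X - \left(-3\right) \left(-16\right) = X - 48 = -48 + X$)
$- \frac{7545028}{h{\left(-1955,g{\left(13,4 \right)} \right)}} = - \frac{7545028}{-48 - 1955} = - \frac{7545028}{-2003} = \left(-7545028\right) \left(- \frac{1}{2003}\right) = \frac{7545028}{2003}$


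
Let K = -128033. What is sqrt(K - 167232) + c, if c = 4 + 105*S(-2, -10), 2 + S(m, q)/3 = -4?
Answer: -1886 + I*sqrt(295265) ≈ -1886.0 + 543.38*I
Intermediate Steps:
S(m, q) = -18 (S(m, q) = -6 + 3*(-4) = -6 - 12 = -18)
c = -1886 (c = 4 + 105*(-18) = 4 - 1890 = -1886)
sqrt(K - 167232) + c = sqrt(-128033 - 167232) - 1886 = sqrt(-295265) - 1886 = I*sqrt(295265) - 1886 = -1886 + I*sqrt(295265)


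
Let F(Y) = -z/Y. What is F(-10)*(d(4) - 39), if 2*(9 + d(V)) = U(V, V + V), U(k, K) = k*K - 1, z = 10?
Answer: -65/2 ≈ -32.500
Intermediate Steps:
U(k, K) = -1 + K*k (U(k, K) = K*k - 1 = -1 + K*k)
F(Y) = -10/Y
d(V) = -19/2 + V² (d(V) = -9 + (-1 + (V + V)*V)/2 = -9 + (-1 + (2*V)*V)/2 = -9 + (-1 + 2*V²)/2 = -9 + (-½ + V²) = -19/2 + V²)
F(-10)*(d(4) - 39) = (-10/(-10))*((-19/2 + 4²) - 39) = (-10*(-⅒))*((-19/2 + 16) - 39) = 1*(13/2 - 39) = 1*(-65/2) = -65/2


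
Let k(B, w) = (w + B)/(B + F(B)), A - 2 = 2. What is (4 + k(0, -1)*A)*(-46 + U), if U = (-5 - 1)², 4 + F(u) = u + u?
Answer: -50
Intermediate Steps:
F(u) = -4 + 2*u (F(u) = -4 + (u + u) = -4 + 2*u)
A = 4 (A = 2 + 2 = 4)
k(B, w) = (B + w)/(-4 + 3*B) (k(B, w) = (w + B)/(B + (-4 + 2*B)) = (B + w)/(-4 + 3*B))
U = 36 (U = (-6)² = 36)
(4 + k(0, -1)*A)*(-46 + U) = (4 + ((0 - 1)/(-4 + 3*0))*4)*(-46 + 36) = (4 + (-1/(-4 + 0))*4)*(-10) = (4 + (-1/(-4))*4)*(-10) = (4 - ¼*(-1)*4)*(-10) = (4 + (¼)*4)*(-10) = (4 + 1)*(-10) = 5*(-10) = -50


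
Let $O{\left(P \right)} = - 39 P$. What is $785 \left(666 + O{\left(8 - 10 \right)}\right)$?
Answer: $584040$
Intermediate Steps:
$785 \left(666 + O{\left(8 - 10 \right)}\right) = 785 \left(666 - 39 \left(8 - 10\right)\right) = 785 \left(666 - -78\right) = 785 \left(666 + 78\right) = 785 \cdot 744 = 584040$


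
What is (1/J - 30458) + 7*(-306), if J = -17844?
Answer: -581714401/17844 ≈ -32600.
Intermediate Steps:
(1/J - 30458) + 7*(-306) = (1/(-17844) - 30458) + 7*(-306) = (-1/17844 - 30458) - 2142 = -543492553/17844 - 2142 = -581714401/17844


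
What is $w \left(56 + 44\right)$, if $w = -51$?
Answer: $-5100$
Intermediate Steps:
$w \left(56 + 44\right) = - 51 \left(56 + 44\right) = \left(-51\right) 100 = -5100$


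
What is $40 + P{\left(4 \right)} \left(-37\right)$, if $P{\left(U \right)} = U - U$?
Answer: $40$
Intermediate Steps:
$P{\left(U \right)} = 0$
$40 + P{\left(4 \right)} \left(-37\right) = 40 + 0 \left(-37\right) = 40 + 0 = 40$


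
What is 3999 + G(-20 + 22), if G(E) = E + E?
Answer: 4003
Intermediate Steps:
G(E) = 2*E
3999 + G(-20 + 22) = 3999 + 2*(-20 + 22) = 3999 + 2*2 = 3999 + 4 = 4003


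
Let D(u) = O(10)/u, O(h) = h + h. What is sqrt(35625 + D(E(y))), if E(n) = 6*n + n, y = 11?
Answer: sqrt(211222165)/77 ≈ 188.75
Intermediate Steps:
O(h) = 2*h
E(n) = 7*n
D(u) = 20/u (D(u) = (2*10)/u = 20/u)
sqrt(35625 + D(E(y))) = sqrt(35625 + 20/((7*11))) = sqrt(35625 + 20/77) = sqrt(2743145/77) = sqrt(211222165)/77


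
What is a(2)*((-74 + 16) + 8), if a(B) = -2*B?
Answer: 200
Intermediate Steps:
a(2)*((-74 + 16) + 8) = (-2*2)*((-74 + 16) + 8) = -4*(-58 + 8) = -4*(-50) = 200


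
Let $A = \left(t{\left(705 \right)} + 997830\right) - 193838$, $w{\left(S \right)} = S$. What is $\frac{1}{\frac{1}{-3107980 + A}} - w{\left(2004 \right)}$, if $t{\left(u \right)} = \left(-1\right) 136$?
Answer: $-2306128$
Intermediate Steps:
$t{\left(u \right)} = -136$
$A = 803856$ ($A = \left(-136 + 997830\right) - 193838 = 997694 - 193838 = 803856$)
$\frac{1}{\frac{1}{-3107980 + A}} - w{\left(2004 \right)} = \frac{1}{\frac{1}{-3107980 + 803856}} - 2004 = \frac{1}{\frac{1}{-2304124}} - 2004 = \frac{1}{- \frac{1}{2304124}} - 2004 = -2304124 - 2004 = -2306128$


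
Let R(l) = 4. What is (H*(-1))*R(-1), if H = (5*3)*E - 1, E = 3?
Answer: -176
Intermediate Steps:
H = 44 (H = (5*3)*3 - 1 = 15*3 - 1 = 45 - 1 = 44)
(H*(-1))*R(-1) = (44*(-1))*4 = -44*4 = -176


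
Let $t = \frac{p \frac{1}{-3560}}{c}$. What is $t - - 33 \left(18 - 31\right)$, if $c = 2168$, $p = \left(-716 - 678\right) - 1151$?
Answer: $- \frac{662210755}{1543616} \approx -429.0$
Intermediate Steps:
$p = -2545$ ($p = -1394 - 1151 = -2545$)
$t = \frac{509}{1543616}$ ($t = \frac{\left(-2545\right) \frac{1}{-3560}}{2168} = \left(-2545\right) \left(- \frac{1}{3560}\right) \frac{1}{2168} = \frac{509}{712} \cdot \frac{1}{2168} = \frac{509}{1543616} \approx 0.00032975$)
$t - - 33 \left(18 - 31\right) = \frac{509}{1543616} - - 33 \left(18 - 31\right) = \frac{509}{1543616} - \left(-33\right) \left(-13\right) = \frac{509}{1543616} - 429 = - \frac{662210755}{1543616}$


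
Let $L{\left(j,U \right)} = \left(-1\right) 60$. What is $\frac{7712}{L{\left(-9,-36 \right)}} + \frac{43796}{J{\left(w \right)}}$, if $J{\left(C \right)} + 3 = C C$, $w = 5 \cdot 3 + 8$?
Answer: $- \frac{178594}{3945} \approx -45.271$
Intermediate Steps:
$w = 23$ ($w = 15 + 8 = 23$)
$L{\left(j,U \right)} = -60$
$J{\left(C \right)} = -3 + C^{2}$ ($J{\left(C \right)} = -3 + C C = -3 + C^{2}$)
$\frac{7712}{L{\left(-9,-36 \right)}} + \frac{43796}{J{\left(w \right)}} = \frac{7712}{-60} + \frac{43796}{-3 + 23^{2}} = 7712 \left(- \frac{1}{60}\right) + \frac{43796}{-3 + 529} = - \frac{1928}{15} + \frac{43796}{526} = - \frac{1928}{15} + 43796 \cdot \frac{1}{526} = - \frac{1928}{15} + \frac{21898}{263} = - \frac{178594}{3945}$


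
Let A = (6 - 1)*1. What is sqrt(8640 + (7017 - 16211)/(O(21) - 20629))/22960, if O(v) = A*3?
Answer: sqrt(917911292639)/236648720 ≈ 0.0040485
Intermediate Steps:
A = 5 (A = 5*1 = 5)
O(v) = 15 (O(v) = 5*3 = 15)
sqrt(8640 + (7017 - 16211)/(O(21) - 20629))/22960 = sqrt(8640 + (7017 - 16211)/(15 - 20629))/22960 = sqrt(8640 - 9194/(-20614))*(1/22960) = sqrt(8640 - 9194*(-1/20614))*(1/22960) = sqrt(8640 + 4597/10307)*(1/22960) = sqrt(89057077/10307)*(1/22960) = (sqrt(917911292639)/10307)*(1/22960) = sqrt(917911292639)/236648720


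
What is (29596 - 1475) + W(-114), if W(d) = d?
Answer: 28007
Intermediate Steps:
(29596 - 1475) + W(-114) = (29596 - 1475) - 114 = 28121 - 114 = 28007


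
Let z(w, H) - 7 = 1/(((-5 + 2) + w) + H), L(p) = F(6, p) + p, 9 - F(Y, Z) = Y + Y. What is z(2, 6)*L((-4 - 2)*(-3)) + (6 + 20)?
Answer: 134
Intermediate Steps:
F(Y, Z) = 9 - 2*Y (F(Y, Z) = 9 - (Y + Y) = 9 - 2*Y)
L(p) = -3 + p (L(p) = (9 - 2*6) + p = (9 - 12) + p = -3 + p)
z(w, H) = 7 + 1/(-3 + H + w) (z(w, H) = 7 + 1/(((-5 + 2) + w) + H) = 7 + 1/((-3 + w) + H) = 7 + 1/(-3 + H + w))
z(2, 6)*L((-4 - 2)*(-3)) + (6 + 20) = ((-20 + 7*6 + 7*2)/(-3 + 6 + 2))*(-3 + (-4 - 2)*(-3)) + (6 + 20) = ((-20 + 42 + 14)/5)*(-3 - 6*(-3)) + 26 = ((⅕)*36)*(-3 + 18) + 26 = (36/5)*15 + 26 = 108 + 26 = 134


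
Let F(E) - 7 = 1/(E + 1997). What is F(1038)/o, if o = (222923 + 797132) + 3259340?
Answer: 7082/4329321275 ≈ 1.6358e-6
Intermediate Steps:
o = 4279395 (o = 1020055 + 3259340 = 4279395)
F(E) = 7 + 1/(1997 + E) (F(E) = 7 + 1/(E + 1997) = 7 + 1/(1997 + E))
F(1038)/o = ((13980 + 7*1038)/(1997 + 1038))/4279395 = ((13980 + 7266)/3035)*(1/4279395) = ((1/3035)*21246)*(1/4279395) = (21246/3035)*(1/4279395) = 7082/4329321275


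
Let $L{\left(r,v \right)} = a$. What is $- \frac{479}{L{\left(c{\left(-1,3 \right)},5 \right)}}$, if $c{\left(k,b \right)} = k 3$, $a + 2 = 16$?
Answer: $- \frac{479}{14} \approx -34.214$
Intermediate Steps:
$a = 14$ ($a = -2 + 16 = 14$)
$c{\left(k,b \right)} = 3 k$
$L{\left(r,v \right)} = 14$
$- \frac{479}{L{\left(c{\left(-1,3 \right)},5 \right)}} = - \frac{479}{14}$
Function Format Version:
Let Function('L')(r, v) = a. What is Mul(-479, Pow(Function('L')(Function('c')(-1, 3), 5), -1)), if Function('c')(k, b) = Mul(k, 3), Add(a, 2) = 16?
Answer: Rational(-479, 14) ≈ -34.214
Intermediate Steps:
a = 14 (a = Add(-2, 16) = 14)
Function('c')(k, b) = Mul(3, k)
Function('L')(r, v) = 14
Mul(-479, Pow(Function('L')(Function('c')(-1, 3), 5), -1)) = Mul(-479, Pow(14, -1)) = Mul(-479, Rational(1, 14)) = Rational(-479, 14)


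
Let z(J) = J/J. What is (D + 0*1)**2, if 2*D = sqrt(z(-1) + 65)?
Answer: 33/2 ≈ 16.500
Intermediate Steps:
z(J) = 1
D = sqrt(66)/2 (D = sqrt(1 + 65)/2 = sqrt(66)/2 ≈ 4.0620)
(D + 0*1)**2 = (sqrt(66)/2 + 0*1)**2 = (sqrt(66)/2 + 0)**2 = (sqrt(66)/2)**2 = 33/2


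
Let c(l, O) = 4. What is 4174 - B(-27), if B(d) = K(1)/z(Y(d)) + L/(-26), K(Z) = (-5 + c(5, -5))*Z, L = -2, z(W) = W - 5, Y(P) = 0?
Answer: 271292/65 ≈ 4173.7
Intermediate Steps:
z(W) = -5 + W
K(Z) = -Z (K(Z) = (-5 + 4)*Z = -Z)
B(d) = 18/65 (B(d) = (-1*1)/(-5 + 0) - 2/(-26) = -1/(-5) - 2*(-1/26) = -1*(-⅕) + 1/13 = ⅕ + 1/13 = 18/65)
4174 - B(-27) = 4174 - 1*18/65 = 4174 - 18/65 = 271292/65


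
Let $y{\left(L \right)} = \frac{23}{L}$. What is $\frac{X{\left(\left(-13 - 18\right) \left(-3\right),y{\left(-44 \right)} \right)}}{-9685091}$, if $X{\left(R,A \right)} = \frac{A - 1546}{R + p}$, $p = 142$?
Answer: $\frac{68047}{100143840940} \approx 6.7949 \cdot 10^{-7}$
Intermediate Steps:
$X{\left(R,A \right)} = \frac{-1546 + A}{142 + R}$ ($X{\left(R,A \right)} = \frac{A - 1546}{R + 142} = \frac{-1546 + A}{142 + R}$)
$\frac{X{\left(\left(-13 - 18\right) \left(-3\right),y{\left(-44 \right)} \right)}}{-9685091} = \frac{\frac{1}{142 + \left(-13 - 18\right) \left(-3\right)} \left(-1546 + \frac{23}{-44}\right)}{-9685091} = \frac{-1546 + 23 \left(- \frac{1}{44}\right)}{142 - -93} \left(- \frac{1}{9685091}\right) = \frac{-1546 - \frac{23}{44}}{142 + 93} \left(- \frac{1}{9685091}\right) = \frac{1}{235} \left(- \frac{68047}{44}\right) \left(- \frac{1}{9685091}\right) = \left(- \frac{68047}{10340}\right) \left(- \frac{1}{9685091}\right) = \frac{68047}{100143840940}$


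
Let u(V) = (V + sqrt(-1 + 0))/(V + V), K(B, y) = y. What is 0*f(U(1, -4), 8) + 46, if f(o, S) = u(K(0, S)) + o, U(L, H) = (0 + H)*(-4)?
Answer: 46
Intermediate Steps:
U(L, H) = -4*H (U(L, H) = H*(-4) = -4*H)
u(V) = (I + V)/(2*V) (u(V) = (V + sqrt(-1))/((2*V)) = (V + I)*(1/(2*V)) = (I + V)*(1/(2*V)) = (I + V)/(2*V))
f(o, S) = o + (I + S)/(2*S) (f(o, S) = (I + S)/(2*S) + o = o + (I + S)/(2*S))
0*f(U(1, -4), 8) + 46 = 0*(1/2 - 4*(-4) + (1/2)*I/8) + 46 = 0*(1/2 + 16 + (1/2)*I*(1/8)) + 46 = 0*(1/2 + 16 + I/16) + 46 = 0*(33/2 + I/16) + 46 = 0 + 46 = 46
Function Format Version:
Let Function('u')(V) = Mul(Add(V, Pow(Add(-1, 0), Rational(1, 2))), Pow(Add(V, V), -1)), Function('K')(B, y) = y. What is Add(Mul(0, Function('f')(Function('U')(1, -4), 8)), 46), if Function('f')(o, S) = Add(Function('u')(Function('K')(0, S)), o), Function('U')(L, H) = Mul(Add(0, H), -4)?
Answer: 46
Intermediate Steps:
Function('U')(L, H) = Mul(-4, H) (Function('U')(L, H) = Mul(H, -4) = Mul(-4, H))
Function('u')(V) = Mul(Rational(1, 2), Pow(V, -1), Add(I, V)) (Function('u')(V) = Mul(Add(V, Pow(-1, Rational(1, 2))), Pow(Mul(2, V), -1)) = Mul(Add(V, I), Mul(Rational(1, 2), Pow(V, -1))) = Mul(Add(I, V), Mul(Rational(1, 2), Pow(V, -1))) = Mul(Rational(1, 2), Pow(V, -1), Add(I, V)))
Function('f')(o, S) = Add(o, Mul(Rational(1, 2), Pow(S, -1), Add(I, S))) (Function('f')(o, S) = Add(Mul(Rational(1, 2), Pow(S, -1), Add(I, S)), o) = Add(o, Mul(Rational(1, 2), Pow(S, -1), Add(I, S))))
Add(Mul(0, Function('f')(Function('U')(1, -4), 8)), 46) = Add(Mul(0, Add(Rational(1, 2), Mul(-4, -4), Mul(Rational(1, 2), I, Pow(8, -1)))), 46) = Add(Mul(0, Add(Rational(1, 2), 16, Mul(Rational(1, 2), I, Rational(1, 8)))), 46) = Add(Mul(0, Add(Rational(1, 2), 16, Mul(Rational(1, 16), I))), 46) = Add(Mul(0, Add(Rational(33, 2), Mul(Rational(1, 16), I))), 46) = Add(0, 46) = 46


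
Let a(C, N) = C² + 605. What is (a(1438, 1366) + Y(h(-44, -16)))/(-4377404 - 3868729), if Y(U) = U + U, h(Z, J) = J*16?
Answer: -2067937/8246133 ≈ -0.25078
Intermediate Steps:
h(Z, J) = 16*J
Y(U) = 2*U
a(C, N) = 605 + C²
(a(1438, 1366) + Y(h(-44, -16)))/(-4377404 - 3868729) = ((605 + 1438²) + 2*(16*(-16)))/(-4377404 - 3868729) = ((605 + 2067844) + 2*(-256))/(-8246133) = (2068449 - 512)*(-1/8246133) = 2067937*(-1/8246133) = -2067937/8246133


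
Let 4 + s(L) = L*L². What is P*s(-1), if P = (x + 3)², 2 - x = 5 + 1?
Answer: -5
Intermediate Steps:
s(L) = -4 + L³ (s(L) = -4 + L*L² = -4 + L³)
x = -4 (x = 2 - (5 + 1) = 2 - 1*6 = 2 - 6 = -4)
P = 1 (P = (-4 + 3)² = (-1)² = 1)
P*s(-1) = 1*(-4 + (-1)³) = 1*(-4 - 1) = 1*(-5) = -5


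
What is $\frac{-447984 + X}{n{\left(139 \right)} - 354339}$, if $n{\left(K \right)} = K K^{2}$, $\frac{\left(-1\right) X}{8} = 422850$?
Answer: $- \frac{239424}{145705} \approx -1.6432$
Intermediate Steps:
$X = -3382800$ ($X = \left(-8\right) 422850 = -3382800$)
$n{\left(K \right)} = K^{3}$
$\frac{-447984 + X}{n{\left(139 \right)} - 354339} = \frac{-447984 - 3382800}{139^{3} - 354339} = - \frac{3830784}{2685619 - 354339} = - \frac{3830784}{2331280} = \left(-3830784\right) \frac{1}{2331280} = - \frac{239424}{145705}$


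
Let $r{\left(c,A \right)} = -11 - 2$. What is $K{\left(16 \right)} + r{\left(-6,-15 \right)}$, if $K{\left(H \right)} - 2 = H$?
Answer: $5$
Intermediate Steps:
$r{\left(c,A \right)} = -13$ ($r{\left(c,A \right)} = -11 - 2 = -13$)
$K{\left(H \right)} = 2 + H$
$K{\left(16 \right)} + r{\left(-6,-15 \right)} = \left(2 + 16\right) - 13 = 18 - 13 = 5$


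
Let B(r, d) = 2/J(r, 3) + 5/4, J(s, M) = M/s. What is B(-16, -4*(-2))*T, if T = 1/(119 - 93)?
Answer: -113/312 ≈ -0.36218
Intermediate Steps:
T = 1/26 ≈ 0.038462
B(r, d) = 5/4 + 2*r/3 (B(r, d) = 2/((3/r)) + 5/4 = 2*(r/3) + 5*(¼) = 2*r/3 + 5/4 = 5/4 + 2*r/3)
B(-16, -4*(-2))*T = (5/4 + (⅔)*(-16))*(1/26) = (5/4 - 32/3)*(1/26) = -113/12*1/26 = -113/312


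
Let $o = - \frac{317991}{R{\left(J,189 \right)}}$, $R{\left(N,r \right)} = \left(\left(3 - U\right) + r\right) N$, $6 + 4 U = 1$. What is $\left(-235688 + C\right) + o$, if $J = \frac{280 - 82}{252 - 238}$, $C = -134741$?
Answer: $- \frac{9452241277}{25509} \approx -3.7055 \cdot 10^{5}$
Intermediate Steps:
$U = - \frac{5}{4}$ ($U = - \frac{3}{2} + \frac{1}{4} \cdot 1 = - \frac{3}{2} + \frac{1}{4} = - \frac{5}{4} \approx -1.25$)
$J = \frac{99}{7}$ ($J = \frac{198}{14} = 198 \cdot \frac{1}{14} = \frac{99}{7} \approx 14.143$)
$R{\left(N,r \right)} = N \left(\frac{17}{4} + r\right)$ ($R{\left(N,r \right)} = \left(\left(3 - - \frac{5}{4}\right) + r\right) N = \left(\left(3 + \frac{5}{4}\right) + r\right) N = \left(\frac{17}{4} + r\right) N = N \left(\frac{17}{4} + r\right)$)
$o = - \frac{2967916}{25509}$ ($o = - \frac{317991}{\frac{1}{4} \cdot \frac{99}{7} \left(17 + 4 \cdot 189\right)} = - \frac{317991}{\frac{1}{4} \cdot \frac{99}{7} \left(17 + 756\right)} = - \frac{317991}{\frac{1}{4} \cdot \frac{99}{7} \cdot 773} = - \frac{317991}{\frac{76527}{28}} = \left(-317991\right) \frac{28}{76527} = - \frac{2967916}{25509} \approx -116.35$)
$\left(-235688 + C\right) + o = \left(-235688 - 134741\right) - \frac{2967916}{25509} = -370429 - \frac{2967916}{25509} = - \frac{9452241277}{25509}$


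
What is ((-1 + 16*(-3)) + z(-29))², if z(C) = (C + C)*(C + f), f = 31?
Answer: 27225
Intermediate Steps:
z(C) = 2*C*(31 + C) (z(C) = (C + C)*(C + 31) = (2*C)*(31 + C) = 2*C*(31 + C))
((-1 + 16*(-3)) + z(-29))² = ((-1 + 16*(-3)) + 2*(-29)*(31 - 29))² = ((-1 - 48) + 2*(-29)*2)² = (-49 - 116)² = (-165)² = 27225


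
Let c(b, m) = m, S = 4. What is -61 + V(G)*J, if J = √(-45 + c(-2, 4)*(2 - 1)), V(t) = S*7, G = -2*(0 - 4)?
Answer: -61 + 28*I*√41 ≈ -61.0 + 179.29*I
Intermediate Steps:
G = 8 (G = -2*(-4) = 8)
V(t) = 28 (V(t) = 4*7 = 28)
J = I*√41 (J = √(-45 + 4*(2 - 1)) = √(-45 + 4*1) = √(-45 + 4) = √(-41) = I*√41 ≈ 6.4031*I)
-61 + V(G)*J = -61 + 28*(I*√41) = -61 + 28*I*√41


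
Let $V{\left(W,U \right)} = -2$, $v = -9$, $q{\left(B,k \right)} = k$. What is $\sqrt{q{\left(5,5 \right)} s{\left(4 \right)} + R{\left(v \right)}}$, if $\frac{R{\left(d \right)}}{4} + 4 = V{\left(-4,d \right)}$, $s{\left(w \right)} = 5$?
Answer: $1$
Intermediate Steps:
$R{\left(d \right)} = -24$ ($R{\left(d \right)} = -16 + 4 \left(-2\right) = -16 - 8 = -24$)
$\sqrt{q{\left(5,5 \right)} s{\left(4 \right)} + R{\left(v \right)}} = \sqrt{5 \cdot 5 - 24} = \sqrt{25 - 24} = \sqrt{1} = 1$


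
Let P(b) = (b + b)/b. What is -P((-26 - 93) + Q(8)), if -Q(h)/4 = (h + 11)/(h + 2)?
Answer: -2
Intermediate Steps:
Q(h) = -4*(11 + h)/(2 + h) (Q(h) = -4*(h + 11)/(h + 2) = -4*(11 + h)/(2 + h))
P(b) = 2 (P(b) = (2*b)/b = 2)
-P((-26 - 93) + Q(8)) = -1*2 = -2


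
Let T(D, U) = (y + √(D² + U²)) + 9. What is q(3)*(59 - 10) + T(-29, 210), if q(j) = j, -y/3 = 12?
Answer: 120 + √44941 ≈ 331.99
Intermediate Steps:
y = -36 (y = -3*12 = -36)
T(D, U) = -27 + √(D² + U²) (T(D, U) = (-36 + √(D² + U²)) + 9 = -27 + √(D² + U²))
q(3)*(59 - 10) + T(-29, 210) = 3*(59 - 10) + (-27 + √((-29)² + 210²)) = 3*49 + (-27 + √(841 + 44100)) = 147 + (-27 + √44941) = 120 + √44941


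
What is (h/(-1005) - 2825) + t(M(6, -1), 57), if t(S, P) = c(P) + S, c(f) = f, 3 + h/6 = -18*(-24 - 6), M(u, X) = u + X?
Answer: -926679/335 ≈ -2766.2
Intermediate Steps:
M(u, X) = X + u
h = 3222 (h = -18 + 6*(-18*(-24 - 6)) = -18 + 6*(-18*(-30)) = -18 + 6*540 = -18 + 3240 = 3222)
t(S, P) = P + S
(h/(-1005) - 2825) + t(M(6, -1), 57) = (3222/(-1005) - 2825) + (57 + (-1 + 6)) = (3222*(-1/1005) - 2825) + (57 + 5) = (-1074/335 - 2825) + 62 = -947449/335 + 62 = -926679/335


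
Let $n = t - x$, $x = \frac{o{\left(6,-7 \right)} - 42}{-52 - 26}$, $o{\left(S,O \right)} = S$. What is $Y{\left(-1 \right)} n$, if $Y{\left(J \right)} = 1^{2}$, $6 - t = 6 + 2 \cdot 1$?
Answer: $- \frac{32}{13} \approx -2.4615$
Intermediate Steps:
$t = -2$ ($t = 6 - \left(6 + 2 \cdot 1\right) = 6 - \left(6 + 2\right) = 6 - 8 = -2$)
$x = \frac{6}{13}$ ($x = \frac{6 - 42}{-52 - 26} = - \frac{36}{-78} = \left(-36\right) \left(- \frac{1}{78}\right) = \frac{6}{13} \approx 0.46154$)
$Y{\left(J \right)} = 1$
$n = - \frac{32}{13}$ ($n = -2 - \frac{6}{13} = - \frac{32}{13} \approx -2.4615$)
$Y{\left(-1 \right)} n = 1 \left(- \frac{32}{13}\right) = - \frac{32}{13}$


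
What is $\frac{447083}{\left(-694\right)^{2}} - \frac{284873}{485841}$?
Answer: $\frac{80006159575}{233998515876} \approx 0.34191$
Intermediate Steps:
$\frac{447083}{\left(-694\right)^{2}} - \frac{284873}{485841} = \frac{447083}{481636} - \frac{284873}{485841} = \frac{80006159575}{233998515876}$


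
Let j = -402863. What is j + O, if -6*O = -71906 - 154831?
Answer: -730147/2 ≈ -3.6507e+5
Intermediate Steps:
O = 75579/2 (O = -(-71906 - 154831)/6 = -⅙*(-226737) = 75579/2 ≈ 37790.)
j + O = -402863 + 75579/2 = -730147/2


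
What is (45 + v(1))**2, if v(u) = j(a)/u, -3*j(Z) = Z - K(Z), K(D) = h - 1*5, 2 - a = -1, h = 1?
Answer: 16384/9 ≈ 1820.4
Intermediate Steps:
a = 3 (a = 2 - 1*(-1) = 2 + 1 = 3)
K(D) = -4 (K(D) = 1 - 1*5 = 1 - 5 = -4)
j(Z) = -4/3 - Z/3 (j(Z) = -(Z - 1*(-4))/3 = -(Z + 4)/3 = -(4 + Z)/3 = -4/3 - Z/3)
v(u) = -7/(3*u) (v(u) = (-4/3 - 1/3*3)/u = (-4/3 - 1)/u = -7/(3*u))
(45 + v(1))**2 = (45 - 7/3/1)**2 = (45 - 7/3*1)**2 = (45 - 7/3)**2 = (128/3)**2 = 16384/9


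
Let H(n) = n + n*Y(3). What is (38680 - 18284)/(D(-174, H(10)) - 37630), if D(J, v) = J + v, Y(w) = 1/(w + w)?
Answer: -61188/113377 ≈ -0.53969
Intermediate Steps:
Y(w) = 1/(2*w)
H(n) = 7*n/6 (H(n) = n + n*((1/2)/3) = n + n*((1/2)*(1/3)) = n + n*(1/6) = n + n/6 = 7*n/6)
(38680 - 18284)/(D(-174, H(10)) - 37630) = (38680 - 18284)/((-174 + (7/6)*10) - 37630) = 20396/((-174 + 35/3) - 37630) = 20396/(-487/3 - 37630) = 20396/(-113377/3) = 20396*(-3/113377) = -61188/113377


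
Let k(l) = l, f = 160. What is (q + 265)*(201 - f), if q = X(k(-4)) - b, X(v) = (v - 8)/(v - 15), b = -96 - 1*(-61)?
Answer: 234192/19 ≈ 12326.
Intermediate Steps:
b = -35 (b = -96 + 61 = -35)
X(v) = (-8 + v)/(-15 + v)
q = 677/19 (q = (-8 - 4)/(-15 - 4) - 1*(-35) = -12/(-19) + 35 = -1/19*(-12) + 35 = 12/19 + 35 = 677/19 ≈ 35.632)
(q + 265)*(201 - f) = (677/19 + 265)*(201 - 1*160) = 5712*(201 - 160)/19 = (5712/19)*41 = 234192/19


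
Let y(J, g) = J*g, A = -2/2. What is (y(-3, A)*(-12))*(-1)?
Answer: 36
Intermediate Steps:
A = -1 (A = -2*1/2 = -1)
(y(-3, A)*(-12))*(-1) = (-3*(-1)*(-12))*(-1) = (3*(-12))*(-1) = -36*(-1) = 36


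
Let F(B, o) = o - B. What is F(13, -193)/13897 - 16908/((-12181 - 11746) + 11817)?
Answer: 116237908/84146335 ≈ 1.3814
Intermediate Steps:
F(13, -193)/13897 - 16908/((-12181 - 11746) + 11817) = (-193 - 1*13)/13897 - 16908/((-12181 - 11746) + 11817) = (-193 - 13)*(1/13897) - 16908/(-23927 + 11817) = -206*1/13897 - 16908/(-12110) = -206/13897 - 16908*(-1/12110) = -206/13897 + 8454/6055 = 116237908/84146335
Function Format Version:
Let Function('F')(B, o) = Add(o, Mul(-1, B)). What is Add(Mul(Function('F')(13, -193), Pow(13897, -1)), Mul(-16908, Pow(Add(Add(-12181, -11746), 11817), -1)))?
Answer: Rational(116237908, 84146335) ≈ 1.3814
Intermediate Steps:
Add(Mul(Function('F')(13, -193), Pow(13897, -1)), Mul(-16908, Pow(Add(Add(-12181, -11746), 11817), -1))) = Add(Mul(Add(-193, Mul(-1, 13)), Pow(13897, -1)), Mul(-16908, Pow(Add(Add(-12181, -11746), 11817), -1))) = Add(Mul(Add(-193, -13), Rational(1, 13897)), Mul(-16908, Pow(Add(-23927, 11817), -1))) = Add(Mul(-206, Rational(1, 13897)), Mul(-16908, Pow(-12110, -1))) = Add(Rational(-206, 13897), Mul(-16908, Rational(-1, 12110))) = Add(Rational(-206, 13897), Rational(8454, 6055)) = Rational(116237908, 84146335)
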